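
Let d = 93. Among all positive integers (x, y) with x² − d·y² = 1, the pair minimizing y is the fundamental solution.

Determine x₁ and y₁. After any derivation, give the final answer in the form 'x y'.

12151 1260

d=93: √d = [9; 1,1,1,4,6,4,1,1,1,18] (ℓ=10, even), read p_9/q_9
i=0: a=9 ⇒ p=9, q=1
…
i=3: a=1 ⇒ p=29, q=3
…
i=5: a=6 ⇒ p=839, q=87
i=6: a=4 ⇒ p=3491, q=362
i=7: a=1 ⇒ p=4330, q=449
i=8: a=1 ⇒ p=7821, q=811
i=9: a=1 ⇒ p=12151, q=1260
fundamental: x₁=12151, y₁=1260  (since 147646801 − 93·1587600 = 1)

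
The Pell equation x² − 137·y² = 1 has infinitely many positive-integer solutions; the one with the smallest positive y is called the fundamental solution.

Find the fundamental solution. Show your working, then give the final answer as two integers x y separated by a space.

[11; 1,2,2,1,1,2,2,1,22] for √137; ℓ=9 ⇒ convergent index 17
k=0  a_k=11  p_k/q_k = 11/1
k=1  a_k=1  p_k/q_k = 12/1
k=2  a_k=2  p_k/q_k = 35/3
…
k=7  a_k=2  p_k/q_k = 1229/105
k=8  a_k=1  p_k/q_k = 1744/149
…
k=10  a_k=1  p_k/q_k = 41341/3532
k=11  a_k=2  p_k/q_k = 122279/10447
…
k=14  a_k=1  p_k/q_k = 694077/59299
k=15  a_k=2  p_k/q_k = 1796332/153471
k=16  a_k=2  p_k/q_k = 4286741/366241
k=17  a_k=1  p_k/q_k = 6083073/519712
fundamental: x₁=6083073, y₁=519712  (since 37003777123329 − 137·270100562944 = 1)

6083073 519712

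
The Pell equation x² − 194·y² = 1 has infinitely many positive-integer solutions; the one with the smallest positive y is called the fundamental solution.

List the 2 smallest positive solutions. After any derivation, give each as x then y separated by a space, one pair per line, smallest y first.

195 14
76049 5460

[13; 1,12,1,26] for √194; ℓ=4 ⇒ convergent index 3
k=0  a_k=13  p_k/q_k = 13/1
…
k=2  a_k=12  p_k/q_k = 181/13
k=3  a_k=1  p_k/q_k = 195/14
fundamental: x₁=195, y₁=14  (since 38025 − 194·196 = 1)
(x_2, y_2) = (195·195 + 194·14·14, 195·14 + 14·195) = (76049, 5460)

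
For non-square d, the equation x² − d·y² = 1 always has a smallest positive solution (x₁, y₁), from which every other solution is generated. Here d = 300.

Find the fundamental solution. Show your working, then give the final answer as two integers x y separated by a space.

[17; 3,8,3,34] for √300; ℓ=4 ⇒ convergent index 3
i=0: a=17 ⇒ p=17, q=1
i=1: a=3 ⇒ p=52, q=3
i=2: a=8 ⇒ p=433, q=25
i=3: a=3 ⇒ p=1351, q=78
(x₁, y₁) = (1351, 78);  1351² − 300·78² = 1 ✓

1351 78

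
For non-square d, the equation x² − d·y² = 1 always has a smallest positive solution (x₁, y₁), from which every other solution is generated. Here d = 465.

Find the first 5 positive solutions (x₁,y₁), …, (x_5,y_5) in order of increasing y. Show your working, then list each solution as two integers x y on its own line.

√465 = [21; 1,1,3,2,2,2,3,1,1,42, …], period ℓ=10 (even) → k=9
i=0: a=21 ⇒ p=21, q=1
i=1: a=1 ⇒ p=22, q=1
i=2: a=1 ⇒ p=43, q=2
i=3: a=3 ⇒ p=151, q=7
i=4: a=2 ⇒ p=345, q=16
…
i=8: a=1 ⇒ p=8949, q=415
i=9: a=1 ⇒ p=15871, q=736
(x₁, y₁) = (15871, 736);  15871² − 465·736² = 1 ✓
(x_2, y_2) = (15871·15871 + 465·736·736, 15871·736 + 736·15871) = (503777281, 23362112)
(x_3, y_3) = (15871·503777281 + 465·736·23362112, 15871·23362112 + 736·503777281) = (15990898437631, 741560158368)
(x_4, y_4) = (15871·15990898437631 + 465·736·741560158368, 15871·741560158368 + 736·15990898437631) = (507583097703505921, 23538602523554944)
(x_5, y_5) = (15871·507583097703505921 + 465·736·23538602523554944, 15871·23538602523554944 + 736·507583097703505921) = (16111702671313786506751, 747162320561120874080)

15871 736
503777281 23362112
15990898437631 741560158368
507583097703505921 23538602523554944
16111702671313786506751 747162320561120874080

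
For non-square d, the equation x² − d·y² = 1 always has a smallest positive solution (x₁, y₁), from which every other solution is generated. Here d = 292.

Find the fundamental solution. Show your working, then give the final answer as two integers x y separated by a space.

d=292: √d = [17; 11,2,1,3,8,3,1,2,11,34] (ℓ=10, even), read p_9/q_9
a_0=17:  p_0=17·1+0=17,  q_0=17·0+1=1
…
a_2=2:  p_2=2·188+17=393,  q_2=2·11+1=23
a_3=1:  p_3=1·393+188=581,  q_3=1·23+11=34
…
a_5=8:  p_5=8·2136+581=17669,  q_5=8·125+34=1034
a_6=3:  p_6=3·17669+2136=55143,  q_6=3·1034+125=3227
a_7=1:  p_7=1·55143+17669=72812,  q_7=1·3227+1034=4261
a_8=2:  p_8=2·72812+55143=200767,  q_8=2·4261+3227=11749
a_9=11:  p_9=11·200767+72812=2281249,  q_9=11·11749+4261=133500
fundamental: x₁=2281249, y₁=133500  (since 5204097000001 − 292·17822250000 = 1)

2281249 133500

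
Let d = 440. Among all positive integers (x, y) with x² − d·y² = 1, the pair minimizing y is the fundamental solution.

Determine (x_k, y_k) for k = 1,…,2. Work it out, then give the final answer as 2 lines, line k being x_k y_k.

d=440: √d = [20; 1,40] (ℓ=2, even), read p_1/q_1
step 0: (20, 1)  from 20·(1,0) + (0,1)
step 1: (21, 1)  from 1·(20,1) + (1,0)
(x₁, y₁) = (21, 1);  21² − 440·1² = 1 ✓
n=2: (21,1)∘(21,1) = (21·21+440·1·1, 21·1+1·21) = (881,42)

21 1
881 42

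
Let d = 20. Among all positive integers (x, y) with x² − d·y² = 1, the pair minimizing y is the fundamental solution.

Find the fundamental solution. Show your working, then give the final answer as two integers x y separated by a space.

9 2

d=20: √d = [4; 2,8] (ℓ=2, even), read p_1/q_1
step 0: (4, 1)  from 4·(1,0) + (0,1)
step 1: (9, 2)  from 2·(4,1) + (1,0)
→ (9, 2).  Check: 9²=81, 20·2²=80, difference 1.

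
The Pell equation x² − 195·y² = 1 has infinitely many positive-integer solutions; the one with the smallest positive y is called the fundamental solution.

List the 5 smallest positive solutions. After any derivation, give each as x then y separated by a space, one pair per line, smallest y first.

14 1
391 28
10934 783
305761 21896
8550374 612305

√195 = [13; 1,26, …], period ℓ=2 (even) → k=1
i=0: a=13 ⇒ p=13, q=1
i=1: a=1 ⇒ p=14, q=1
→ (14, 1).  Check: 14²=196, 195·1²=195, difference 1.
n=2: (14,1)∘(14,1) = (14·14+195·1·1, 14·1+1·14) = (391,28)
n=3: (391,28)∘(14,1) = (14·391+195·1·28, 14·28+1·391) = (10934,783)
n=4: (10934,783)∘(14,1) = (14·10934+195·1·783, 14·783+1·10934) = (305761,21896)
n=5: (305761,21896)∘(14,1) = (14·305761+195·1·21896, 14·21896+1·305761) = (8550374,612305)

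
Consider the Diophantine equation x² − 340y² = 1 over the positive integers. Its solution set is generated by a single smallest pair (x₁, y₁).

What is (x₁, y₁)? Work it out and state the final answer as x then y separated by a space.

d=340: √d = [18; 2,3,1,1,1,…,3,2,36] (ℓ=14, even), read p_13/q_13
step 0: (18, 1)  from 18·(1,0) + (0,1)
…
step 3: (166, 9)  from 1·(129,7) + (37,2)
…
step 5: (461, 25)  from 1·(295,16) + (166,9)
…
step 8: (7265, 394)  from 1·(6509,353) + (756,41)
step 9: (13774, 747)  from 1·(7265,394) + (6509,353)
step 10: (21039, 1141)  from 1·(13774,747) + (7265,394)
step 11: (34813, 1888)  from 1·(21039,1141) + (13774,747)
step 12: (125478, 6805)  from 3·(34813,1888) + (21039,1141)
step 13: (285769, 15498)  from 2·(125478,6805) + (34813,1888)
(x₁, y₁) = (285769, 15498);  285769² − 340·15498² = 1 ✓

285769 15498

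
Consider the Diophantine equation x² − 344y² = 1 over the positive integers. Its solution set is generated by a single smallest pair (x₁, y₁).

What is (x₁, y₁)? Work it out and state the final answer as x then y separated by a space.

√344 = [18; 1,1,4,1,3,1,4,1,1,36, …], period ℓ=10 (even) → k=9
k=0  a_k=18  p_k/q_k = 18/1
k=1  a_k=1  p_k/q_k = 19/1
k=2  a_k=1  p_k/q_k = 37/2
…
k=4  a_k=1  p_k/q_k = 204/11
k=5  a_k=3  p_k/q_k = 779/42
k=6  a_k=1  p_k/q_k = 983/53
…
k=8  a_k=1  p_k/q_k = 5694/307
k=9  a_k=1  p_k/q_k = 10405/561
→ (10405, 561).  Check: 10405²=108264025, 344·561²=108264024, difference 1.

10405 561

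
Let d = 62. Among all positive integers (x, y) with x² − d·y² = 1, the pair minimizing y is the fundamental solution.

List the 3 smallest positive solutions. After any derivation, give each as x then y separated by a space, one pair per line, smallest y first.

[7; 1,6,1,14] for √62; ℓ=4 ⇒ convergent index 3
i=0: a=7 ⇒ p=7, q=1
…
i=2: a=6 ⇒ p=55, q=7
i=3: a=1 ⇒ p=63, q=8
→ (63, 8).  Check: 63²=3969, 62·8²=3968, difference 1.
(x_2, y_2) = (63·63 + 62·8·8, 63·8 + 8·63) = (7937, 1008)
(x_3, y_3) = (63·7937 + 62·8·1008, 63·1008 + 8·7937) = (999999, 127000)

63 8
7937 1008
999999 127000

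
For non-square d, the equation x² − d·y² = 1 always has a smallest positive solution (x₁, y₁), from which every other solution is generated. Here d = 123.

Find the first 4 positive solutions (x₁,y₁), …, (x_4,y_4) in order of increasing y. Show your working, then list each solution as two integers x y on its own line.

122 11
29767 2684
7263026 654885
1772148577 159789256

[11; 11,22] for √123; ℓ=2 ⇒ convergent index 1
a_0=11:  p_0=11·1+0=11,  q_0=11·0+1=1
a_1=11:  p_1=11·11+1=122,  q_1=11·1+0=11
→ (122, 11).  Check: 122²=14884, 123·11²=14883, difference 1.
(x_2, y_2) = (122·122 + 123·11·11, 122·11 + 11·122) = (29767, 2684)
(x_3, y_3) = (122·29767 + 123·11·2684, 122·2684 + 11·29767) = (7263026, 654885)
(x_4, y_4) = (122·7263026 + 123·11·654885, 122·654885 + 11·7263026) = (1772148577, 159789256)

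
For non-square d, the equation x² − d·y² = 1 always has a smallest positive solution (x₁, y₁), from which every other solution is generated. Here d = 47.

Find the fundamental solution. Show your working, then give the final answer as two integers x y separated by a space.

48 7

√47 → a₀=6, period (1,5,1,12); ℓ=4 even so k=3
i=0: a=6 ⇒ p=6, q=1
i=1: a=1 ⇒ p=7, q=1
i=2: a=5 ⇒ p=41, q=6
i=3: a=1 ⇒ p=48, q=7
→ (48, 7).  Check: 48²=2304, 47·7²=2303, difference 1.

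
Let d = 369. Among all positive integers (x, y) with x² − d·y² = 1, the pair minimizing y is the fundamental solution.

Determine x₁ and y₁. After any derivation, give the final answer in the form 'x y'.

8396801 437120

d=369: √d = [19; 4,1,3,2,7,4,7,2,3,1,4,38] (ℓ=12, even), read p_11/q_11
a_0=19:  p_0=19·1+0=19,  q_0=19·0+1=1
a_1=4:  p_1=4·19+1=77,  q_1=4·1+0=4
a_2=1:  p_2=1·77+19=96,  q_2=1·4+1=5
a_3=3:  p_3=3·96+77=365,  q_3=3·5+4=19
a_4=2:  p_4=2·365+96=826,  q_4=2·19+5=43
…
a_7=7:  p_7=7·25414+6147=184045,  q_7=7·1323+320=9581
a_8=2:  p_8=2·184045+25414=393504,  q_8=2·9581+1323=20485
a_9=3:  p_9=3·393504+184045=1364557,  q_9=3·20485+9581=71036
a_10=1:  p_10=1·1364557+393504=1758061,  q_10=1·71036+20485=91521
a_11=4:  p_11=4·1758061+1364557=8396801,  q_11=4·91521+71036=437120
(x₁, y₁) = (8396801, 437120);  8396801² − 369·437120² = 1 ✓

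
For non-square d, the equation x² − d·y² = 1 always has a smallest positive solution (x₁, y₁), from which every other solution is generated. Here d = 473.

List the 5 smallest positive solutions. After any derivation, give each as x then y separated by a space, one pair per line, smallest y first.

87 4
15137 696
2633751 121100
458257537 21070704
79734177687 3666181396

√473 = [21; 1,2,1,42, …], period ℓ=4 (even) → k=3
step 0: (21, 1)  from 21·(1,0) + (0,1)
step 1: (22, 1)  from 1·(21,1) + (1,0)
step 2: (65, 3)  from 2·(22,1) + (21,1)
step 3: (87, 4)  from 1·(65,3) + (22,1)
fundamental: x₁=87, y₁=4  (since 7569 − 473·16 = 1)
n=2: (87,4)∘(87,4) = (87·87+473·4·4, 87·4+4·87) = (15137,696)
n=3: (15137,696)∘(87,4) = (87·15137+473·4·696, 87·696+4·15137) = (2633751,121100)
n=4: (2633751,121100)∘(87,4) = (87·2633751+473·4·121100, 87·121100+4·2633751) = (458257537,21070704)
n=5: (458257537,21070704)∘(87,4) = (87·458257537+473·4·21070704, 87·21070704+4·458257537) = (79734177687,3666181396)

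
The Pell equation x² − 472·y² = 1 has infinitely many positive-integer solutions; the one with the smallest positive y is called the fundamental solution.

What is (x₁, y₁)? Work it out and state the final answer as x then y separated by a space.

[21; 1,2,1,1,1,…,2,1,42] for √472; ℓ=14 ⇒ convergent index 13
i=0: a=21 ⇒ p=21, q=1
…
i=2: a=2 ⇒ p=65, q=3
i=3: a=1 ⇒ p=87, q=4
…
i=5: a=1 ⇒ p=239, q=11
…
i=7: a=5 ⇒ p=5779, q=266
i=8: a=4 ⇒ p=24224, q=1115
i=9: a=1 ⇒ p=30003, q=1381
i=10: a=1 ⇒ p=54227, q=2496
…
i=12: a=2 ⇒ p=222687, q=10250
i=13: a=1 ⇒ p=306917, q=14127
fundamental: x₁=306917, y₁=14127  (since 94198044889 − 472·199572129 = 1)

306917 14127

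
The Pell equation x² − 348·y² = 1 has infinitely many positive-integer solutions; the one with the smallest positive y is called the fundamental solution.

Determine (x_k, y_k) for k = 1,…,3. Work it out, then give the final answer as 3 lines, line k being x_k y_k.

√348 = [18; 1,1,1,8,1,1,1,36, …], period ℓ=8 (even) → k=7
a_0=18:  p_0=18·1+0=18,  q_0=18·0+1=1
a_1=1:  p_1=1·18+1=19,  q_1=1·1+0=1
a_2=1:  p_2=1·19+18=37,  q_2=1·1+1=2
a_3=1:  p_3=1·37+19=56,  q_3=1·2+1=3
a_4=8:  p_4=8·56+37=485,  q_4=8·3+2=26
a_5=1:  p_5=1·485+56=541,  q_5=1·26+3=29
a_6=1:  p_6=1·541+485=1026,  q_6=1·29+26=55
a_7=1:  p_7=1·1026+541=1567,  q_7=1·55+29=84
→ (1567, 84).  Check: 1567²=2455489, 348·84²=2455488, difference 1.
(1567+84√348)^2 = 4910977 + 263256√348
(1567+84√348)^3 = 15391000351 + 825044220√348

1567 84
4910977 263256
15391000351 825044220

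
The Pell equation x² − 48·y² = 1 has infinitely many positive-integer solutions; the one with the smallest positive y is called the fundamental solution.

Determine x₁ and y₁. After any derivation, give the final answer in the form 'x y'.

7 1

[6; 1,12] for √48; ℓ=2 ⇒ convergent index 1
a_0=6:  p_0=6·1+0=6,  q_0=6·0+1=1
a_1=1:  p_1=1·6+1=7,  q_1=1·1+0=1
(x₁, y₁) = (7, 1);  7² − 48·1² = 1 ✓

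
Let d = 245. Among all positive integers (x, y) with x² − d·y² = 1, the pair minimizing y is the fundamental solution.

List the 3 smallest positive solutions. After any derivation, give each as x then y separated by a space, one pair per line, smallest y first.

√245 = [15; 1,1,1,7,6,7,1,1,1,30, …], period ℓ=10 (even) → k=9
a_0=15:  p_0=15·1+0=15,  q_0=15·0+1=1
…
a_2=1:  p_2=1·16+15=31,  q_2=1·1+1=2
a_3=1:  p_3=1·31+16=47,  q_3=1·2+1=3
a_4=7:  p_4=7·47+31=360,  q_4=7·3+2=23
a_5=6:  p_5=6·360+47=2207,  q_5=6·23+3=141
a_6=7:  p_6=7·2207+360=15809,  q_6=7·141+23=1010
…
a_8=1:  p_8=1·18016+15809=33825,  q_8=1·1151+1010=2161
a_9=1:  p_9=1·33825+18016=51841,  q_9=1·2161+1151=3312
→ (51841, 3312).  Check: 51841²=2687489281, 245·3312²=2687489280, difference 1.
k=2:  x_2 = 51841·51841+245·3312·3312 = 5374978561,  y_2 = 51841·3312+3312·51841 = 343394784
k=3:  x_3 = 51841·5374978561+245·3312·343394784 = 557288527109761,  y_3 = 51841·343394784+3312·5374978561 = 35603857991376

51841 3312
5374978561 343394784
557288527109761 35603857991376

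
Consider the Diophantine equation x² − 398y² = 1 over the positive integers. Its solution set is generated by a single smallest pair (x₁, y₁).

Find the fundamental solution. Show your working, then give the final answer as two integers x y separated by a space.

d=398: √d = [19; 1,18,1,38] (ℓ=4, even), read p_3/q_3
i=0: a=19 ⇒ p=19, q=1
i=1: a=1 ⇒ p=20, q=1
i=2: a=18 ⇒ p=379, q=19
i=3: a=1 ⇒ p=399, q=20
(x₁, y₁) = (399, 20);  399² − 398·20² = 1 ✓

399 20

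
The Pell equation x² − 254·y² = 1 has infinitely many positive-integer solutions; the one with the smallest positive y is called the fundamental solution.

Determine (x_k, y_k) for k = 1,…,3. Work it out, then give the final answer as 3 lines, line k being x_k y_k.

√254 = [15; 1,14,1,30, …], period ℓ=4 (even) → k=3
i=0: a=15 ⇒ p=15, q=1
i=1: a=1 ⇒ p=16, q=1
i=2: a=14 ⇒ p=239, q=15
i=3: a=1 ⇒ p=255, q=16
→ (255, 16).  Check: 255²=65025, 254·16²=65024, difference 1.
n=2: (255,16)∘(255,16) = (255·255+254·16·16, 255·16+16·255) = (130049,8160)
n=3: (130049,8160)∘(255,16) = (255·130049+254·16·8160, 255·8160+16·130049) = (66324735,4161584)

255 16
130049 8160
66324735 4161584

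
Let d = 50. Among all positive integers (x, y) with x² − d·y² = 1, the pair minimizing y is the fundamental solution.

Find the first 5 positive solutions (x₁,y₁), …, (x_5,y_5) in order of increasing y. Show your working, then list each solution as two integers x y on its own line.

[7; 14] for √50; ℓ=1 ⇒ convergent index 1
step 0: (7, 1)  from 7·(1,0) + (0,1)
step 1: (99, 14)  from 14·(7,1) + (1,0)
→ (99, 14).  Check: 99²=9801, 50·14²=9800, difference 1.
(99+14√50)^2 = 19601 + 2772√50
(99+14√50)^3 = 3880899 + 548842√50
(99+14√50)^4 = 768398401 + 108667944√50
(99+14√50)^5 = 152139002499 + 21515704070√50

99 14
19601 2772
3880899 548842
768398401 108667944
152139002499 21515704070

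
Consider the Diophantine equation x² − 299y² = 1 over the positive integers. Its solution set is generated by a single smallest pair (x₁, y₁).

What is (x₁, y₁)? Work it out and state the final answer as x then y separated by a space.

√299 → a₀=17, period (3,2,3,34); ℓ=4 even so k=3
step 0: (17, 1)  from 17·(1,0) + (0,1)
step 1: (52, 3)  from 3·(17,1) + (1,0)
step 2: (121, 7)  from 2·(52,3) + (17,1)
step 3: (415, 24)  from 3·(121,7) + (52,3)
→ (415, 24).  Check: 415²=172225, 299·24²=172224, difference 1.

415 24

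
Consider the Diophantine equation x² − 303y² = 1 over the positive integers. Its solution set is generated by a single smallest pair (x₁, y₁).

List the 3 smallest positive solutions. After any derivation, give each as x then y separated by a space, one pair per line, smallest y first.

d=303: √d = [17; 2,2,5,2,2,34] (ℓ=6, even), read p_5/q_5
a_0=17:  p_0=17·1+0=17,  q_0=17·0+1=1
…
a_3=5:  p_3=5·87+35=470,  q_3=5·5+2=27
a_4=2:  p_4=2·470+87=1027,  q_4=2·27+5=59
a_5=2:  p_5=2·1027+470=2524,  q_5=2·59+27=145
→ (2524, 145).  Check: 2524²=6370576, 303·145²=6370575, difference 1.
n=2: (2524,145)∘(2524,145) = (2524·2524+303·145·145, 2524·145+145·2524) = (12741151,731960)
n=3: (12741151,731960)∘(2524,145) = (2524·12741151+303·145·731960, 2524·731960+145·12741151) = (64317327724,3694933935)

2524 145
12741151 731960
64317327724 3694933935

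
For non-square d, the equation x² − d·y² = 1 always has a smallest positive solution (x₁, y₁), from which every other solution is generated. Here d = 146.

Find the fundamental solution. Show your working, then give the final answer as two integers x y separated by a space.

145 12

√146 → a₀=12, period (12,24); ℓ=2 even so k=1
a_0=12:  p_0=12·1+0=12,  q_0=12·0+1=1
a_1=12:  p_1=12·12+1=145,  q_1=12·1+0=12
(x₁, y₁) = (145, 12);  145² − 146·12² = 1 ✓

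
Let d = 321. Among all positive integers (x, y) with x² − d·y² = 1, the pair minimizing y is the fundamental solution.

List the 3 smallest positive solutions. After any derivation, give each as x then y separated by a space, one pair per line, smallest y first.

√321 → a₀=17, period (1,10,1,34); ℓ=4 even so k=3
i=0: a=17 ⇒ p=17, q=1
i=1: a=1 ⇒ p=18, q=1
i=2: a=10 ⇒ p=197, q=11
i=3: a=1 ⇒ p=215, q=12
(x₁, y₁) = (215, 12);  215² − 321·12² = 1 ✓
n=2: (215,12)∘(215,12) = (215·215+321·12·12, 215·12+12·215) = (92449,5160)
n=3: (92449,5160)∘(215,12) = (215·92449+321·12·5160, 215·5160+12·92449) = (39752855,2218788)

215 12
92449 5160
39752855 2218788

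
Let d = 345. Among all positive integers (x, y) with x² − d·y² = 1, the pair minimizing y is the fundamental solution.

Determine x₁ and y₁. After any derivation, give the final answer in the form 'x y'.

[18; 1,1,2,1,6,1,2,1,1,36] for √345; ℓ=10 ⇒ convergent index 9
a_0=18:  p_0=18·1+0=18,  q_0=18·0+1=1
…
a_3=2:  p_3=2·37+19=93,  q_3=2·2+1=5
a_4=1:  p_4=1·93+37=130,  q_4=1·5+2=7
…
a_6=1:  p_6=1·873+130=1003,  q_6=1·47+7=54
a_7=2:  p_7=2·1003+873=2879,  q_7=2·54+47=155
a_8=1:  p_8=1·2879+1003=3882,  q_8=1·155+54=209
a_9=1:  p_9=1·3882+2879=6761,  q_9=1·209+155=364
→ (6761, 364).  Check: 6761²=45711121, 345·364²=45711120, difference 1.

6761 364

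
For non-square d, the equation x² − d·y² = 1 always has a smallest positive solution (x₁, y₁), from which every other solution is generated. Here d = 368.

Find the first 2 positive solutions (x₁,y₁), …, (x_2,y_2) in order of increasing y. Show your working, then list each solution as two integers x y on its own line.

1151 60
2649601 138120

d=368: √d = [19; 5,2,5,38] (ℓ=4, even), read p_3/q_3
step 0: (19, 1)  from 19·(1,0) + (0,1)
step 1: (96, 5)  from 5·(19,1) + (1,0)
step 2: (211, 11)  from 2·(96,5) + (19,1)
step 3: (1151, 60)  from 5·(211,11) + (96,5)
fundamental: x₁=1151, y₁=60  (since 1324801 − 368·3600 = 1)
(1151+60√368)^2 = 2649601 + 138120√368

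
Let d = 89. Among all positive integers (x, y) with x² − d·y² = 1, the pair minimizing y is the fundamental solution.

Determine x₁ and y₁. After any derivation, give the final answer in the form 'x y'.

d=89: √d = [9; 2,3,3,2,18] (ℓ=5, odd), read p_9/q_9
a_0=9:  p_0=9·1+0=9,  q_0=9·0+1=1
…
a_3=3:  p_3=3·66+19=217,  q_3=3·7+2=23
…
a_5=18:  p_5=18·500+217=9217,  q_5=18·53+23=977
…
a_8=3:  p_8=3·66019+18934=216991,  q_8=3·6998+2007=23001
a_9=2:  p_9=2·216991+66019=500001,  q_9=2·23001+6998=53000
→ (500001, 53000).  Check: 500001²=250001000001, 89·53000²=250001000000, difference 1.

500001 53000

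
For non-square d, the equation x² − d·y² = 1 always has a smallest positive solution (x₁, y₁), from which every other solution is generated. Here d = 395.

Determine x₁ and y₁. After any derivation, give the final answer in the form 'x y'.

159 8

√395 → a₀=19, period (1,6,1,38); ℓ=4 even so k=3
i=0: a=19 ⇒ p=19, q=1
i=1: a=1 ⇒ p=20, q=1
i=2: a=6 ⇒ p=139, q=7
i=3: a=1 ⇒ p=159, q=8
(x₁, y₁) = (159, 8);  159² − 395·8² = 1 ✓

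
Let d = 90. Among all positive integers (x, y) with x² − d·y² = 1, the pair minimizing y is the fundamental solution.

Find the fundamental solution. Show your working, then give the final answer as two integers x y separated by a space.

19 2

√90 → a₀=9, period (2,18); ℓ=2 even so k=1
k=0  a_k=9  p_k/q_k = 9/1
k=1  a_k=2  p_k/q_k = 19/2
(x₁, y₁) = (19, 2);  19² − 90·2² = 1 ✓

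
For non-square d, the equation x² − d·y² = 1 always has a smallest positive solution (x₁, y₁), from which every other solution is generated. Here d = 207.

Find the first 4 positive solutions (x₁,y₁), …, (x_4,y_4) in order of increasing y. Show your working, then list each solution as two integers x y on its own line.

d=207: √d = [14; 2,1,1,2,1,1,2,28] (ℓ=8, even), read p_7/q_7
step 0: (14, 1)  from 14·(1,0) + (0,1)
step 1: (29, 2)  from 2·(14,1) + (1,0)
…
step 4: (187, 13)  from 2·(72,5) + (43,3)
step 5: (259, 18)  from 1·(187,13) + (72,5)
step 6: (446, 31)  from 1·(259,18) + (187,13)
step 7: (1151, 80)  from 2·(446,31) + (259,18)
→ (1151, 80).  Check: 1151²=1324801, 207·80²=1324800, difference 1.
(x_2, y_2) = (1151·1151 + 207·80·80, 1151·80 + 80·1151) = (2649601, 184160)
(x_3, y_3) = (1151·2649601 + 207·80·184160, 1151·184160 + 80·2649601) = (6099380351, 423936240)
(x_4, y_4) = (1151·6099380351 + 207·80·423936240, 1151·423936240 + 80·6099380351) = (14040770918401, 975901040320)

1151 80
2649601 184160
6099380351 423936240
14040770918401 975901040320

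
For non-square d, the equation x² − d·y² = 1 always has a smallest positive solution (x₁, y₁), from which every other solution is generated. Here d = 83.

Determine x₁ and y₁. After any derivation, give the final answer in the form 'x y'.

d=83: √d = [9; 9,18] (ℓ=2, even), read p_1/q_1
a_0=9:  p_0=9·1+0=9,  q_0=9·0+1=1
a_1=9:  p_1=9·9+1=82,  q_1=9·1+0=9
(x₁, y₁) = (82, 9);  82² − 83·9² = 1 ✓

82 9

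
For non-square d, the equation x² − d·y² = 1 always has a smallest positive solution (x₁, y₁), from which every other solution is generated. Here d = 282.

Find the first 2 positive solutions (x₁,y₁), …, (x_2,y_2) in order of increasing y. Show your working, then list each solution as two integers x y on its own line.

√282 = [16; 1,3,1,4,1,3,1,32, …], period ℓ=8 (even) → k=7
k=0  a_k=16  p_k/q_k = 16/1
k=1  a_k=1  p_k/q_k = 17/1
…
k=3  a_k=1  p_k/q_k = 84/5
…
k=6  a_k=3  p_k/q_k = 1864/111
k=7  a_k=1  p_k/q_k = 2351/140
(x₁, y₁) = (2351, 140);  2351² − 282·140² = 1 ✓
k=2:  x_2 = 2351·2351+282·140·140 = 11054401,  y_2 = 2351·140+140·2351 = 658280

2351 140
11054401 658280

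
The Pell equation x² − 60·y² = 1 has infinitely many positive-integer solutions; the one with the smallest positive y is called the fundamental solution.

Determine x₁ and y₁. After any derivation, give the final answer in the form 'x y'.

31 4

√60 → a₀=7, period (1,2,1,14); ℓ=4 even so k=3
a_0=7:  p_0=7·1+0=7,  q_0=7·0+1=1
a_1=1:  p_1=1·7+1=8,  q_1=1·1+0=1
a_2=2:  p_2=2·8+7=23,  q_2=2·1+1=3
a_3=1:  p_3=1·23+8=31,  q_3=1·3+1=4
fundamental: x₁=31, y₁=4  (since 961 − 60·16 = 1)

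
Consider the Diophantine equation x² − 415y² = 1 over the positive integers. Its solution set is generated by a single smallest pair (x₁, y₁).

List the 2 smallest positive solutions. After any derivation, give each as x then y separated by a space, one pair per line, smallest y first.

√415 → a₀=20, period (2,1,2,4,6,…,1,2,40); ℓ=16 even so k=15
k=0  a_k=20  p_k/q_k = 20/1
k=1  a_k=2  p_k/q_k = 41/2
…
k=7  a_k=1  p_k/q_k = 9595/471
…
k=9  a_k=1  p_k/q_k = 43534/2137
…
k=12  a_k=4  p_k/q_k = 2110961/103623
k=13  a_k=2  p_k/q_k = 4730294/232201
k=14  a_k=1  p_k/q_k = 6841255/335824
k=15  a_k=2  p_k/q_k = 18412804/903849
fundamental: x₁=18412804, y₁=903849  (since 339031351142416 − 415·816943014801 = 1)
k=2:  x_2 = 18412804·18412804+415·903849·903849 = 678062702284831,  y_2 = 18412804·903849+903849·18412804 = 33284788965192

18412804 903849
678062702284831 33284788965192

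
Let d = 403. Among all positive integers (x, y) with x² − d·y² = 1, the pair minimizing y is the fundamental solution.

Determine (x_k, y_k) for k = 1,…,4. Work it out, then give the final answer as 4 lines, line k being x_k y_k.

669878 33369
897473069767 44706317964
1202394930058086974 59895557730143415
1610915821914004898868577 80245432842261314788776

√403 → a₀=20, period (13,2,1,3,1,3,1,2,13,40); ℓ=10 even so k=9
k=0  a_k=20  p_k/q_k = 20/1
k=1  a_k=13  p_k/q_k = 261/13
…
k=3  a_k=1  p_k/q_k = 803/40
k=4  a_k=3  p_k/q_k = 2951/147
k=5  a_k=1  p_k/q_k = 3754/187
k=6  a_k=3  p_k/q_k = 14213/708
k=7  a_k=1  p_k/q_k = 17967/895
k=8  a_k=2  p_k/q_k = 50147/2498
k=9  a_k=13  p_k/q_k = 669878/33369
fundamental: x₁=669878, y₁=33369  (since 448736534884 − 403·1113490161 = 1)
n=2: (669878,33369)∘(669878,33369) = (669878·669878+403·33369·33369, 669878·33369+33369·669878) = (897473069767,44706317964)
n=3: (897473069767,44706317964)∘(669878,33369) = (669878·897473069767+403·33369·44706317964, 669878·44706317964+33369·897473069767) = (1202394930058086974,59895557730143415)
n=4: (1202394930058086974,59895557730143415)∘(669878,33369) = (669878·1202394930058086974+403·33369·59895557730143415, 669878·59895557730143415+33369·1202394930058086974) = (1610915821914004898868577,80245432842261314788776)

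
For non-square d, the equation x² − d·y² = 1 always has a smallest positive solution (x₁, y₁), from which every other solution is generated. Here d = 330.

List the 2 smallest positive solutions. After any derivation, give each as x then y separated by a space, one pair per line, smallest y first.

109 6
23761 1308

[18; 6,36] for √330; ℓ=2 ⇒ convergent index 1
step 0: (18, 1)  from 18·(1,0) + (0,1)
step 1: (109, 6)  from 6·(18,1) + (1,0)
fundamental: x₁=109, y₁=6  (since 11881 − 330·36 = 1)
(109+6√330)^2 = 23761 + 1308√330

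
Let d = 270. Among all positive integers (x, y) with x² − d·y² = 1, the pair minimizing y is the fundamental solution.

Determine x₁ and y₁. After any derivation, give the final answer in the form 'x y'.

5291 322

d=270: √d = [16; 2,3,6,3,2,32] (ℓ=6, even), read p_5/q_5
k=0  a_k=16  p_k/q_k = 16/1
…
k=2  a_k=3  p_k/q_k = 115/7
…
k=4  a_k=3  p_k/q_k = 2284/139
k=5  a_k=2  p_k/q_k = 5291/322
→ (5291, 322).  Check: 5291²=27994681, 270·322²=27994680, difference 1.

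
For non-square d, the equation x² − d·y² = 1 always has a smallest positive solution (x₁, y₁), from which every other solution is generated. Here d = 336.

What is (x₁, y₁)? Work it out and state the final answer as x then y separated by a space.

d=336: √d = [18; 3,36] (ℓ=2, even), read p_1/q_1
a_0=18:  p_0=18·1+0=18,  q_0=18·0+1=1
a_1=3:  p_1=3·18+1=55,  q_1=3·1+0=3
fundamental: x₁=55, y₁=3  (since 3025 − 336·9 = 1)

55 3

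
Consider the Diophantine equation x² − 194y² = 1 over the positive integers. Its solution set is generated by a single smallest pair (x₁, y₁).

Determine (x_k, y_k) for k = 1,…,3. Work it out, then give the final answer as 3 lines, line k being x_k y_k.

√194 → a₀=13, period (1,12,1,26); ℓ=4 even so k=3
step 0: (13, 1)  from 13·(1,0) + (0,1)
…
step 2: (181, 13)  from 12·(14,1) + (13,1)
step 3: (195, 14)  from 1·(181,13) + (14,1)
→ (195, 14).  Check: 195²=38025, 194·14²=38024, difference 1.
(195+14√194)^2 = 76049 + 5460√194
(195+14√194)^3 = 29658915 + 2129386√194

195 14
76049 5460
29658915 2129386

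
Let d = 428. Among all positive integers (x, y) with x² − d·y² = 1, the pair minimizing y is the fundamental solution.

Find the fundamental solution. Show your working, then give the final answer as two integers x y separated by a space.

[20; 1,2,4,1,5,10,5,1,4,2,1,40] for √428; ℓ=12 ⇒ convergent index 11
i=0: a=20 ⇒ p=20, q=1
i=1: a=1 ⇒ p=21, q=1
i=2: a=2 ⇒ p=62, q=3
…
i=4: a=1 ⇒ p=331, q=16
i=5: a=5 ⇒ p=1924, q=93
i=6: a=10 ⇒ p=19571, q=946
…
i=8: a=1 ⇒ p=119350, q=5769
i=9: a=4 ⇒ p=577179, q=27899
i=10: a=2 ⇒ p=1273708, q=61567
i=11: a=1 ⇒ p=1850887, q=89466
fundamental: x₁=1850887, y₁=89466  (since 3425782686769 − 428·8004165156 = 1)

1850887 89466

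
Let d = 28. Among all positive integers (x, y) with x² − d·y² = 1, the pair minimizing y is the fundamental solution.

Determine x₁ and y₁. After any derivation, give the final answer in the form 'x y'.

√28 → a₀=5, period (3,2,3,10); ℓ=4 even so k=3
a_0=5:  p_0=5·1+0=5,  q_0=5·0+1=1
…
a_2=2:  p_2=2·16+5=37,  q_2=2·3+1=7
a_3=3:  p_3=3·37+16=127,  q_3=3·7+3=24
→ (127, 24).  Check: 127²=16129, 28·24²=16128, difference 1.

127 24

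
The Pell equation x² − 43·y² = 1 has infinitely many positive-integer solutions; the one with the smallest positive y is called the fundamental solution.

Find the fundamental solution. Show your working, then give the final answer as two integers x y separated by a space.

√43 → a₀=6, period (1,1,3,1,5,1,3,1,1,12); ℓ=10 even so k=9
step 0: (6, 1)  from 6·(1,0) + (0,1)
…
step 3: (46, 7)  from 3·(13,2) + (7,1)
step 4: (59, 9)  from 1·(46,7) + (13,2)
…
step 6: (400, 61)  from 1·(341,52) + (59,9)
step 7: (1541, 235)  from 3·(400,61) + (341,52)
step 8: (1941, 296)  from 1·(1541,235) + (400,61)
step 9: (3482, 531)  from 1·(1941,296) + (1541,235)
fundamental: x₁=3482, y₁=531  (since 12124324 − 43·281961 = 1)

3482 531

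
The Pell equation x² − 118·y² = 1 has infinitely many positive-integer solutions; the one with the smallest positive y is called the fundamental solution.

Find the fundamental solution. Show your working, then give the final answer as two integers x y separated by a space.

√118 = [10; 1,6,3,2,10,2,3,6,1,20, …], period ℓ=10 (even) → k=9
a_0=10:  p_0=10·1+0=10,  q_0=10·0+1=1
…
a_3=3:  p_3=3·76+11=239,  q_3=3·7+1=22
a_4=2:  p_4=2·239+76=554,  q_4=2·22+7=51
…
a_6=2:  p_6=2·5779+554=12112,  q_6=2·532+51=1115
a_7=3:  p_7=3·12112+5779=42115,  q_7=3·1115+532=3877
a_8=6:  p_8=6·42115+12112=264802,  q_8=6·3877+1115=24377
a_9=1:  p_9=1·264802+42115=306917,  q_9=1·24377+3877=28254
(x₁, y₁) = (306917, 28254);  306917² − 118·28254² = 1 ✓

306917 28254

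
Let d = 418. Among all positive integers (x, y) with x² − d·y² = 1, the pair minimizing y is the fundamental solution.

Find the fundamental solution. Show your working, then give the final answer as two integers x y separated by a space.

33857 1656

√418 = [20; 2,4,20,4,2,40, …], period ℓ=6 (even) → k=5
k=0  a_k=20  p_k/q_k = 20/1
k=1  a_k=2  p_k/q_k = 41/2
k=2  a_k=4  p_k/q_k = 184/9
…
k=4  a_k=4  p_k/q_k = 15068/737
k=5  a_k=2  p_k/q_k = 33857/1656
→ (33857, 1656).  Check: 33857²=1146296449, 418·1656²=1146296448, difference 1.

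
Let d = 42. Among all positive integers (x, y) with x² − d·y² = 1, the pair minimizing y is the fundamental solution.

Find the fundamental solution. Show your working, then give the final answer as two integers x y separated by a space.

√42 = [6; 2,12, …], period ℓ=2 (even) → k=1
step 0: (6, 1)  from 6·(1,0) + (0,1)
step 1: (13, 2)  from 2·(6,1) + (1,0)
(x₁, y₁) = (13, 2);  13² − 42·2² = 1 ✓

13 2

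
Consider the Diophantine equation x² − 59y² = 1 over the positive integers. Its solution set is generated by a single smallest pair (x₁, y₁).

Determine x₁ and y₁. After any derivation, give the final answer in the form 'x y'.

d=59: √d = [7; 1,2,7,2,1,14] (ℓ=6, even), read p_5/q_5
step 0: (7, 1)  from 7·(1,0) + (0,1)
step 1: (8, 1)  from 1·(7,1) + (1,0)
…
step 3: (169, 22)  from 7·(23,3) + (8,1)
step 4: (361, 47)  from 2·(169,22) + (23,3)
step 5: (530, 69)  from 1·(361,47) + (169,22)
fundamental: x₁=530, y₁=69  (since 280900 − 59·4761 = 1)

530 69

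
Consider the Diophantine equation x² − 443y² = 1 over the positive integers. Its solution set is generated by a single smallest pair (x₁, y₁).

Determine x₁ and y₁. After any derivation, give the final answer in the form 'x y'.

442 21

√443 = [21; 21,42, …], period ℓ=2 (even) → k=1
a_0=21:  p_0=21·1+0=21,  q_0=21·0+1=1
a_1=21:  p_1=21·21+1=442,  q_1=21·1+0=21
→ (442, 21).  Check: 442²=195364, 443·21²=195363, difference 1.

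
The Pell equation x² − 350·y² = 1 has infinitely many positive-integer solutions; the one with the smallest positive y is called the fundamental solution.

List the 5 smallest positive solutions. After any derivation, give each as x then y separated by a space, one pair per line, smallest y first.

449 24
403201 21552
362074049 19353672
325142092801 17379575904
291977237261249 15606839808120

d=350: √d = [18; 1,2,2,2,1,36] (ℓ=6, even), read p_5/q_5
i=0: a=18 ⇒ p=18, q=1
i=1: a=1 ⇒ p=19, q=1
…
i=3: a=2 ⇒ p=131, q=7
i=4: a=2 ⇒ p=318, q=17
i=5: a=1 ⇒ p=449, q=24
fundamental: x₁=449, y₁=24  (since 201601 − 350·576 = 1)
n=2: (449,24)∘(449,24) = (449·449+350·24·24, 449·24+24·449) = (403201,21552)
n=3: (403201,21552)∘(449,24) = (449·403201+350·24·21552, 449·21552+24·403201) = (362074049,19353672)
n=4: (362074049,19353672)∘(449,24) = (449·362074049+350·24·19353672, 449·19353672+24·362074049) = (325142092801,17379575904)
n=5: (325142092801,17379575904)∘(449,24) = (449·325142092801+350·24·17379575904, 449·17379575904+24·325142092801) = (291977237261249,15606839808120)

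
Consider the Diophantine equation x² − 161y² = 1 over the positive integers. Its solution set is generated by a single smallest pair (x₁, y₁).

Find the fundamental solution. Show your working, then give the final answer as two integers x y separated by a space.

11775 928

√161 → a₀=12, period (1,2,4,1,2,1,4,2,1,24); ℓ=10 even so k=9
a_0=12:  p_0=12·1+0=12,  q_0=12·0+1=1
…
a_4=1:  p_4=1·165+38=203,  q_4=1·13+3=16
…
a_6=1:  p_6=1·571+203=774,  q_6=1·45+16=61
a_7=4:  p_7=4·774+571=3667,  q_7=4·61+45=289
a_8=2:  p_8=2·3667+774=8108,  q_8=2·289+61=639
a_9=1:  p_9=1·8108+3667=11775,  q_9=1·639+289=928
fundamental: x₁=11775, y₁=928  (since 138650625 − 161·861184 = 1)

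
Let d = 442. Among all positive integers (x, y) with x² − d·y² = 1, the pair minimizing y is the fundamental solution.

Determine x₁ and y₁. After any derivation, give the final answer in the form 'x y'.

d=442: √d = [21; 42] (ℓ=1, odd), read p_1/q_1
i=0: a=21 ⇒ p=21, q=1
i=1: a=42 ⇒ p=883, q=42
fundamental: x₁=883, y₁=42  (since 779689 − 442·1764 = 1)

883 42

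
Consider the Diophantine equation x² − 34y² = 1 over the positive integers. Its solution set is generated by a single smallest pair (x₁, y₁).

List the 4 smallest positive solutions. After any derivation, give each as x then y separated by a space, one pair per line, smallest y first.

√34 → a₀=5, period (1,4,1,10); ℓ=4 even so k=3
i=0: a=5 ⇒ p=5, q=1
i=1: a=1 ⇒ p=6, q=1
i=2: a=4 ⇒ p=29, q=5
i=3: a=1 ⇒ p=35, q=6
→ (35, 6).  Check: 35²=1225, 34·6²=1224, difference 1.
n=2: (35,6)∘(35,6) = (35·35+34·6·6, 35·6+6·35) = (2449,420)
n=3: (2449,420)∘(35,6) = (35·2449+34·6·420, 35·420+6·2449) = (171395,29394)
n=4: (171395,29394)∘(35,6) = (35·171395+34·6·29394, 35·29394+6·171395) = (11995201,2057160)

35 6
2449 420
171395 29394
11995201 2057160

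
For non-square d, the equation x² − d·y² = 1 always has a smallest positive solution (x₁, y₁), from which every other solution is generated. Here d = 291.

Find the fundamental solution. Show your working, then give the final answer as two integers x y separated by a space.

[17; 17,34] for √291; ℓ=2 ⇒ convergent index 1
i=0: a=17 ⇒ p=17, q=1
i=1: a=17 ⇒ p=290, q=17
fundamental: x₁=290, y₁=17  (since 84100 − 291·289 = 1)

290 17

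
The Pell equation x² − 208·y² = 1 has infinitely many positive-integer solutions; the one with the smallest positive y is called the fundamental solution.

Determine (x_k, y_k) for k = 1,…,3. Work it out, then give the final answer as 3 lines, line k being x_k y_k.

649 45
842401 58410
1093435849 75816135

[14; 2,2,1,2,2,28] for √208; ℓ=6 ⇒ convergent index 5
k=0  a_k=14  p_k/q_k = 14/1
k=1  a_k=2  p_k/q_k = 29/2
k=2  a_k=2  p_k/q_k = 72/5
k=3  a_k=1  p_k/q_k = 101/7
k=4  a_k=2  p_k/q_k = 274/19
k=5  a_k=2  p_k/q_k = 649/45
→ (649, 45).  Check: 649²=421201, 208·45²=421200, difference 1.
k=2:  x_2 = 649·649+208·45·45 = 842401,  y_2 = 649·45+45·649 = 58410
k=3:  x_3 = 649·842401+208·45·58410 = 1093435849,  y_3 = 649·58410+45·842401 = 75816135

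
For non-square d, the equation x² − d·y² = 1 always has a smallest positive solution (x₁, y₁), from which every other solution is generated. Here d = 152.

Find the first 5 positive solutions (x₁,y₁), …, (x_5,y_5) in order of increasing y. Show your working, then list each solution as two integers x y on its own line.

37 3
2737 222
202501 16425
14982337 1215228
1108490437 89910447

d=152: √d = [12; 3,24] (ℓ=2, even), read p_1/q_1
k=0  a_k=12  p_k/q_k = 12/1
k=1  a_k=3  p_k/q_k = 37/3
(x₁, y₁) = (37, 3);  37² − 152·3² = 1 ✓
k=2:  x_2 = 37·37+152·3·3 = 2737,  y_2 = 37·3+3·37 = 222
k=3:  x_3 = 37·2737+152·3·222 = 202501,  y_3 = 37·222+3·2737 = 16425
k=4:  x_4 = 37·202501+152·3·16425 = 14982337,  y_4 = 37·16425+3·202501 = 1215228
k=5:  x_5 = 37·14982337+152·3·1215228 = 1108490437,  y_5 = 37·1215228+3·14982337 = 89910447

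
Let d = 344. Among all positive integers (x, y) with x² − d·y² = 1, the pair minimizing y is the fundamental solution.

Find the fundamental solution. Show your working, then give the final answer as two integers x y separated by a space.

10405 561

√344 → a₀=18, period (1,1,4,1,3,1,4,1,1,36); ℓ=10 even so k=9
a_0=18:  p_0=18·1+0=18,  q_0=18·0+1=1
a_1=1:  p_1=1·18+1=19,  q_1=1·1+0=1
…
a_3=4:  p_3=4·37+19=167,  q_3=4·2+1=9
…
a_5=3:  p_5=3·204+167=779,  q_5=3·11+9=42
a_6=1:  p_6=1·779+204=983,  q_6=1·42+11=53
…
a_8=1:  p_8=1·4711+983=5694,  q_8=1·254+53=307
a_9=1:  p_9=1·5694+4711=10405,  q_9=1·307+254=561
(x₁, y₁) = (10405, 561);  10405² − 344·561² = 1 ✓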